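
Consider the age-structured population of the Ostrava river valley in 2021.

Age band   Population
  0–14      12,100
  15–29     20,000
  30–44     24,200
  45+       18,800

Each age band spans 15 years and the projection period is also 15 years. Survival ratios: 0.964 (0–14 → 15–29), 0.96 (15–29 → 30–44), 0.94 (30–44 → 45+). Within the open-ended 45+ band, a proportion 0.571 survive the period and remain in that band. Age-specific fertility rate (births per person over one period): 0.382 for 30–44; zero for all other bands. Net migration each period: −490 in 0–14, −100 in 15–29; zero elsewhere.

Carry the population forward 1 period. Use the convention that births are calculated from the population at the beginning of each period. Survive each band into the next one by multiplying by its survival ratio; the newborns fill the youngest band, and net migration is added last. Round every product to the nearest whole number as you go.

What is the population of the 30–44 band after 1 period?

Numbering the bands 1..4 from youngest to oldest:
Period 1:
Births: 24200 * 0.382 = 9244
Band 2: 12100 * 0.964 = 11664
Band 3: 20000 * 0.96 = 19200
Band 4: 24200 * 0.94 + 18800 * 0.571 = 22748 + 10735 = 33483
Net migration: Band 1 − 490 → 8754; Band 2 − 100 → 11564
Giving 8754 / 11564 / 19200 / 33483.

19200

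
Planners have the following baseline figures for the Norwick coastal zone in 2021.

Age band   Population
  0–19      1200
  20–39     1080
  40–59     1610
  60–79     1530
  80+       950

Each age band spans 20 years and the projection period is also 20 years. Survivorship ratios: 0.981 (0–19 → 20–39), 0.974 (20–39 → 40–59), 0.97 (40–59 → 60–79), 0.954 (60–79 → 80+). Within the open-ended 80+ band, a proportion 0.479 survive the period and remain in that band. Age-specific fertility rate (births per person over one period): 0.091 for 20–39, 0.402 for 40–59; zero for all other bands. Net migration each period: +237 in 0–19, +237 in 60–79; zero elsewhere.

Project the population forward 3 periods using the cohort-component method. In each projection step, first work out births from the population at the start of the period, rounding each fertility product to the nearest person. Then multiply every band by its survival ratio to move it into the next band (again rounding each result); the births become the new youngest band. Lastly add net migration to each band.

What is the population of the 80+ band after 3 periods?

After projecting period 1:
Births: 1080 * 0.091 = 98  |  1610 * 0.402 = 647 — total 745
20–39: 1200 * 0.981 = 1177
40–59: 1080 * 0.974 = 1052
60–79: 1610 * 0.97 = 1562
80+: 1530 * 0.954 + 950 * 0.479 = 1460 + 455 = 1915
Net migration: 0–19 + 237 → 982; 60–79 + 237 → 1799
Giving 982 / 1177 / 1052 / 1799 / 1915.
After projecting period 2:
Births: 1177 * 0.091 = 107  |  1052 * 0.402 = 423 — total 530
20–39: 982 * 0.981 = 963
40–59: 1177 * 0.974 = 1146
60–79: 1052 * 0.97 = 1020
80+: 1799 * 0.954 + 1915 * 0.479 = 1716 + 917 = 2633
Net migration: 0–19 + 237 → 767; 60–79 + 237 → 1257
Giving 767 / 963 / 1146 / 1257 / 2633.
After projecting period 3:
Births: 963 * 0.091 = 88  |  1146 * 0.402 = 461 — total 549
20–39: 767 * 0.981 = 752
40–59: 963 * 0.974 = 938
60–79: 1146 * 0.97 = 1112
80+: 1257 * 0.954 + 2633 * 0.479 = 1199 + 1261 = 2460
Net migration: 0–19 + 237 → 786; 60–79 + 237 → 1349
Giving 786 / 752 / 938 / 1349 / 2460.

2460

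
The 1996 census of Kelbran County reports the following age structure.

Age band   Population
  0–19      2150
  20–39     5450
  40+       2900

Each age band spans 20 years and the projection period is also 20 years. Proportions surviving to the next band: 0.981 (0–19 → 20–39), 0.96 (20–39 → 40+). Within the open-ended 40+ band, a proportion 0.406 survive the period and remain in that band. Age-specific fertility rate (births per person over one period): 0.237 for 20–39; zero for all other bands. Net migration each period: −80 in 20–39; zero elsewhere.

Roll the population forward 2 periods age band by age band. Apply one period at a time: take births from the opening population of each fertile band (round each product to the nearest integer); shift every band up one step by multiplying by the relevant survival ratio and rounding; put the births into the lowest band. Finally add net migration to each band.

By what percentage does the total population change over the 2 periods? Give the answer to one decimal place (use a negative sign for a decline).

-40.8

[period 1]
Births: 5450 * 0.237 = 1292
20–39: 2150 * 0.981 = 2109
40+: 5450 * 0.96 + 2900 * 0.406 = 5232 + 1177 = 6409
Net migration: 20–39 − 80 → 2029
Giving 1292 / 2029 / 6409.
[period 2]
Births: 2029 * 0.237 = 481
20–39: 1292 * 0.981 = 1267
40+: 2029 * 0.96 + 6409 * 0.406 = 1948 + 2602 = 4550
Net migration: 20–39 − 80 → 1187
Giving 481 / 1187 / 4550.
Total: 10500 → 6218; change = -4282; percentage change = -40.8%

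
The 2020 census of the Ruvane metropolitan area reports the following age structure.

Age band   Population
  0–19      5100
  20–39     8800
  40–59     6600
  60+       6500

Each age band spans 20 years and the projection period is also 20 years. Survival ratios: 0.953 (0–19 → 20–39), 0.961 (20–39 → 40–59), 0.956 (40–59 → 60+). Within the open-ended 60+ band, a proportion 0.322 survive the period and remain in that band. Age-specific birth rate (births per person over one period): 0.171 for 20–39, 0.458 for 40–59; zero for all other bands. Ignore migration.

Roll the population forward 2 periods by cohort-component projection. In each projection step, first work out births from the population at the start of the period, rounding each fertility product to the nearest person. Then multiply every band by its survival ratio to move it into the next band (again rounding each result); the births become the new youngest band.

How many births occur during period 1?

4528

— Period 1 —
Births: 8800 × 0.171 = 1505  |  6600 × 0.458 = 3023 — total 4528
20–39: 5100 × 0.953 = 4860
40–59: 8800 × 0.961 = 8457
60+: 6600 × 0.956 + 6500 × 0.322 = 6310 + 2093 = 8403
Population now: 0–19=4528, 20–39=4860, 40–59=8457, 60+=8403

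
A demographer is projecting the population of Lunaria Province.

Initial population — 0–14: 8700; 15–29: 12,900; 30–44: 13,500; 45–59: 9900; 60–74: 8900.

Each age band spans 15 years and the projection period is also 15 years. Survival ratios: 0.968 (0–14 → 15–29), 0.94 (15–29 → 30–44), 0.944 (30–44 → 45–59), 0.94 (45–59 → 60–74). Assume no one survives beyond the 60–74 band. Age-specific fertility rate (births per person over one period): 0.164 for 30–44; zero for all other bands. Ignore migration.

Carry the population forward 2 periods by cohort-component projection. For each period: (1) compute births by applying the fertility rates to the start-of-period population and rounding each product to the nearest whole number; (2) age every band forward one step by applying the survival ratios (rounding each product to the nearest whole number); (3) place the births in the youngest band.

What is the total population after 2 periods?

— Period 1 —
Births: 13500 × 0.164 = 2214
15–29: 8700 × 0.968 = 8422
30–44: 12900 × 0.94 = 12126
45–59: 13500 × 0.944 = 12744
60–74: 9900 × 0.94 = 9306
Population now: 0–14=2214, 15–29=8422, 30–44=12126, 45–59=12744, 60–74=9306
— Period 2 —
Births: 12126 × 0.164 = 1989
15–29: 2214 × 0.968 = 2143
30–44: 8422 × 0.94 = 7917
45–59: 12126 × 0.944 = 11447
60–74: 12744 × 0.94 = 11979
Population now: 0–14=1989, 15–29=2143, 30–44=7917, 45–59=11447, 60–74=11979
Total after period 2: 1989 + 2143 + 7917 + 11447 + 11979 = 35475

35475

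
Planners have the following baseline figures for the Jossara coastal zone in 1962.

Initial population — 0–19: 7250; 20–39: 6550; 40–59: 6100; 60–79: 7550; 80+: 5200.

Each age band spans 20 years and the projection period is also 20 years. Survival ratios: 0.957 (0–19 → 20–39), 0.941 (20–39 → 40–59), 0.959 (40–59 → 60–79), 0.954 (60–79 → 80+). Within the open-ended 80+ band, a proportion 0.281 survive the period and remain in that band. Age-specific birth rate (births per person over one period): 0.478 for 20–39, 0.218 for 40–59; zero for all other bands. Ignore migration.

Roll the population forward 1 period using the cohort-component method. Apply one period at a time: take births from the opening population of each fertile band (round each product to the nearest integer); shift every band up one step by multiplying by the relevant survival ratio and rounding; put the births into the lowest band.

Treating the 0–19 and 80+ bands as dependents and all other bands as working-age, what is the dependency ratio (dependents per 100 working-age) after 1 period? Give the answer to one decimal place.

69.3

(Bands numbered youngest = 1 to oldest = 5.)
Period 1.
Births: 6550 × 0.478 = 3131, 6100 × 0.218 = 1330 — total 4461
Band 2: 7250 × 0.957 = 6938
Band 3: 6550 × 0.941 = 6164
Band 4: 6100 × 0.959 = 5850
Band 5: 7550 × 0.954 + 5200 × 0.281 = 7203 + 1461 = 8664
Population now: 0–19=4461, 20–39=6938, 40–59=6164, 60–79=5850, 80+=8664
Dependents (band 0–19 + band 80+) = 4461 + 8664 = 13125; working-age = 18952; ratio = 13125/18952 × 100 = 69.3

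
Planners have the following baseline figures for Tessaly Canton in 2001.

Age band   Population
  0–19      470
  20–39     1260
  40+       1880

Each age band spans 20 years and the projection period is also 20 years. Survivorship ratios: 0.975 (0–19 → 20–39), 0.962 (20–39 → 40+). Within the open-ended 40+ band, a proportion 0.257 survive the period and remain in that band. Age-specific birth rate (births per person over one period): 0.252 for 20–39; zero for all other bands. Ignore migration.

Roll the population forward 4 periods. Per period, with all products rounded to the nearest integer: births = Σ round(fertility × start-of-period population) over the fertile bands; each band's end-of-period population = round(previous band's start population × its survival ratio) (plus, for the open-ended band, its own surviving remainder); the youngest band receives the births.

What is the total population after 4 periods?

Call the bands 1 to 3, youngest first.
Period 1.
Births: 1260 * 0.252 = 318
Band 2: 470 * 0.975 = 458
Band 3: 1260 * 0.962 + 1880 * 0.257 = 1212 + 483 = 1695
→ [318, 458, 1695]
Period 2.
Births: 458 * 0.252 = 115
Band 2: 318 * 0.975 = 310
Band 3: 458 * 0.962 + 1695 * 0.257 = 441 + 436 = 877
→ [115, 310, 877]
Period 3.
Births: 310 * 0.252 = 78
Band 2: 115 * 0.975 = 112
Band 3: 310 * 0.962 + 877 * 0.257 = 298 + 225 = 523
→ [78, 112, 523]
Period 4.
Births: 112 * 0.252 = 28
Band 2: 78 * 0.975 = 76
Band 3: 112 * 0.962 + 523 * 0.257 = 108 + 134 = 242
→ [28, 76, 242]
Total after period 4: 28 + 76 + 242 = 346

346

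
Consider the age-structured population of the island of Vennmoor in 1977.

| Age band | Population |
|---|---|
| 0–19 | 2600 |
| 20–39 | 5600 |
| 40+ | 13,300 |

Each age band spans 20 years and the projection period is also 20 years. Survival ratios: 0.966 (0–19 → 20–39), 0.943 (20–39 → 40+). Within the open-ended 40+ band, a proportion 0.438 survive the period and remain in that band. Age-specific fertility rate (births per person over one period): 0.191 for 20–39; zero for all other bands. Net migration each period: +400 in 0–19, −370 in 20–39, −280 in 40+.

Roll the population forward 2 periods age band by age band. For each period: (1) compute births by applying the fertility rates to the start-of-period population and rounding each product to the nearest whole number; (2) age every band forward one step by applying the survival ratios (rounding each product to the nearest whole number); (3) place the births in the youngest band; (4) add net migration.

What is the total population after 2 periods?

8341

Let group 1 be 0–19 through group 3 = 40+.
— Period 1 —
Births: 5600 * 0.191 = 1070
Group 2: 2600 * 0.966 = 2512
Group 3: 5600 * 0.943 + 13300 * 0.438 = 5281 + 5825 = 11106
Net migration: Group 1 + 400 → 1470; Group 2 − 370 → 2142; Group 3 − 280 → 10826
Population now: 0–19=1470, 20–39=2142, 40+=10826
— Period 2 —
Births: 2142 * 0.191 = 409
Group 2: 1470 * 0.966 = 1420
Group 3: 2142 * 0.943 + 10826 * 0.438 = 2020 + 4742 = 6762
Net migration: Group 1 + 400 → 809; Group 2 − 370 → 1050; Group 3 − 280 → 6482
Population now: 0–19=809, 20–39=1050, 40+=6482
Total after period 2: 809 + 1050 + 6482 = 8341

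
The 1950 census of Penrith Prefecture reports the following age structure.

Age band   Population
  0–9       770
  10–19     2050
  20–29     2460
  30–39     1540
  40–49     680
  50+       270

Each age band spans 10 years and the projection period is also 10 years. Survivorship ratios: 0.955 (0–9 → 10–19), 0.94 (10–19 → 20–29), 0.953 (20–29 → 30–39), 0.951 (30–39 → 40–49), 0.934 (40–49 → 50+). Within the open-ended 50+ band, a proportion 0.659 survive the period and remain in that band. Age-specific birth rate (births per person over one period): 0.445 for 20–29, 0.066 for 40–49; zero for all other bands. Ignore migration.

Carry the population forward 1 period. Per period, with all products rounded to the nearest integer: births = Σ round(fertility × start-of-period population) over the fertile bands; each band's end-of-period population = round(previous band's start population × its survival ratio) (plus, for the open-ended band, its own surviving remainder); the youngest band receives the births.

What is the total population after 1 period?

[period 1]
Births: 2460 × 0.445 = 1095, 680 × 0.066 = 45 → 1140
10–19: 770 × 0.955 = 735
20–29: 2050 × 0.94 = 1927
30–39: 2460 × 0.953 = 2344
40–49: 1540 × 0.951 = 1465
50+: 680 × 0.934 + 270 × 0.659 = 635 + 178 = 813
Population now: 0–9=1140, 10–19=735, 20–29=1927, 30–39=2344, 40–49=1465, 50+=813
Total after period 1: 1140 + 735 + 1927 + 2344 + 1465 + 813 = 8424

8424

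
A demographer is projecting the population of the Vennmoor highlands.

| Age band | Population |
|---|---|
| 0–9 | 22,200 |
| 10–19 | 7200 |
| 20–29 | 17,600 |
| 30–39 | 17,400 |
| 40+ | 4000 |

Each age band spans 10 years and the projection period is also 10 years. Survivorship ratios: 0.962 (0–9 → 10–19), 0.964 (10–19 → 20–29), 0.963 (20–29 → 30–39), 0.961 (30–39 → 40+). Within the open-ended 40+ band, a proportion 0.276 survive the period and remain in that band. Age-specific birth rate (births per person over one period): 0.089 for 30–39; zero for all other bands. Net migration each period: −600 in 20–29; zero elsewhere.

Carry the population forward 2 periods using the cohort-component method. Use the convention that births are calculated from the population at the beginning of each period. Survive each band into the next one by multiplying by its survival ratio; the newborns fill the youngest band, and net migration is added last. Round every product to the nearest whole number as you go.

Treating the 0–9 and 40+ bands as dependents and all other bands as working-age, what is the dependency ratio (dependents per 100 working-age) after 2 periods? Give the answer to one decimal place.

Period 1.
Births: 17400 × 0.089 = 1549
10–19: 22200 × 0.962 = 21356
20–29: 7200 × 0.964 = 6941
30–39: 17600 × 0.963 = 16949
40+: 17400 × 0.961 + 4000 × 0.276 = 16721 + 1104 = 17825
Net migration: 20–29 − 600 → 6341
Population now: 0–9=1549, 10–19=21356, 20–29=6341, 30–39=16949, 40+=17825
Period 2.
Births: 16949 × 0.089 = 1508
10–19: 1549 × 0.962 = 1490
20–29: 21356 × 0.964 = 20587
30–39: 6341 × 0.963 = 6106
40+: 16949 × 0.961 + 17825 × 0.276 = 16288 + 4920 = 21208
Net migration: 20–29 − 600 → 19987
Population now: 0–9=1508, 10–19=1490, 20–29=19987, 30–39=6106, 40+=21208
Dependents (band 0–9 + band 40+) = 1508 + 21208 = 22716; working-age = 27583; ratio = 22716/27583 × 100 = 82.4

82.4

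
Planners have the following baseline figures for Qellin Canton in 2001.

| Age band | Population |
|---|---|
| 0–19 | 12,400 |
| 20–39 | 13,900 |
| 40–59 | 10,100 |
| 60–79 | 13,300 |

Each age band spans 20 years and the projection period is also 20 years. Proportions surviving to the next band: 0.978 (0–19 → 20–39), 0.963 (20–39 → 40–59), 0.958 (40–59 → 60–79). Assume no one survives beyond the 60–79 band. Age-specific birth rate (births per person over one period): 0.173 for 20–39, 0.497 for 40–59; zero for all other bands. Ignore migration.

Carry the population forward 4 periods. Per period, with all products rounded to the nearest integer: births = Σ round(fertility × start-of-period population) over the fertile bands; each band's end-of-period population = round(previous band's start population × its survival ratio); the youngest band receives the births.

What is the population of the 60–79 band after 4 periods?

Period 1.
Births: 13900 × 0.173 = 2405 ; 10100 × 0.497 = 5020 → total 7425
20–39: 12400 × 0.978 = 12127
40–59: 13900 × 0.963 = 13386
60–79: 10100 × 0.958 = 9676
Giving 7425 / 12127 / 13386 / 9676.
Period 2.
Births: 12127 × 0.173 = 2098 ; 13386 × 0.497 = 6653 → total 8751
20–39: 7425 × 0.978 = 7262
40–59: 12127 × 0.963 = 11678
60–79: 13386 × 0.958 = 12824
Giving 8751 / 7262 / 11678 / 12824.
Period 3.
Births: 7262 × 0.173 = 1256 ; 11678 × 0.497 = 5804 → total 7060
20–39: 8751 × 0.978 = 8558
40–59: 7262 × 0.963 = 6993
60–79: 11678 × 0.958 = 11188
Giving 7060 / 8558 / 6993 / 11188.
Period 4.
Births: 8558 × 0.173 = 1481 ; 6993 × 0.497 = 3476 → total 4957
20–39: 7060 × 0.978 = 6905
40–59: 8558 × 0.963 = 8241
60–79: 6993 × 0.958 = 6699
Giving 4957 / 6905 / 8241 / 6699.

6699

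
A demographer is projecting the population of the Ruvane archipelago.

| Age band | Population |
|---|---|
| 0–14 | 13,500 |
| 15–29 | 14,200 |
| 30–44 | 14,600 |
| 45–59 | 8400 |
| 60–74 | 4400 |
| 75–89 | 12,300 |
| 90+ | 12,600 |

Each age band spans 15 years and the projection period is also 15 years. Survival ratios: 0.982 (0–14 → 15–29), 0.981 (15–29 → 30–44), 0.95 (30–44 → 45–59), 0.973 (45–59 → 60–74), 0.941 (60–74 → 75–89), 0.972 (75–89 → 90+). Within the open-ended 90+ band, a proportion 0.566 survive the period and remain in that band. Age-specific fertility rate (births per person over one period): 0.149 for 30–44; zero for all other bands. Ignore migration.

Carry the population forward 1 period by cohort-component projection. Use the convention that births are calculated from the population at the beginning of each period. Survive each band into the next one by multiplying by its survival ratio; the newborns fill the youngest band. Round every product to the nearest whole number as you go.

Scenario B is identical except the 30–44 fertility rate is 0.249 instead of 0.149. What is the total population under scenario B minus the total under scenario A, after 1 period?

1460

Numbering the bands 1..7 from youngest to oldest:
— Period 1 —
Births: 14600 × 0.149 = 2175
Band 2: 13500 × 0.982 = 13257
Band 3: 14200 × 0.981 = 13930
Band 4: 14600 × 0.95 = 13870
Band 5: 8400 × 0.973 = 8173
Band 6: 4400 × 0.941 = 4140
Band 7: 12300 × 0.972 + 12600 × 0.566 = 11956 + 7132 = 19088
Giving 2175 / 13257 / 13930 / 13870 / 8173 / 4140 / 19088.
Scenario A total after 1 period: 74633
Scenario B projection —
— Period 1 —
Births: 14600 × 0.249 = 3635
Band 2: 13500 × 0.982 = 13257
Band 3: 14200 × 0.981 = 13930
Band 4: 14600 × 0.95 = 13870
Band 5: 8400 × 0.973 = 8173
Band 6: 4400 × 0.941 = 4140
Band 7: 12300 × 0.972 + 12600 × 0.566 = 11956 + 7132 = 19088
Giving 3635 / 13257 / 13930 / 13870 / 8173 / 4140 / 19088.
Scenario B total after 1 period: 76093
Difference B − A = 76093 − 74633 = 1460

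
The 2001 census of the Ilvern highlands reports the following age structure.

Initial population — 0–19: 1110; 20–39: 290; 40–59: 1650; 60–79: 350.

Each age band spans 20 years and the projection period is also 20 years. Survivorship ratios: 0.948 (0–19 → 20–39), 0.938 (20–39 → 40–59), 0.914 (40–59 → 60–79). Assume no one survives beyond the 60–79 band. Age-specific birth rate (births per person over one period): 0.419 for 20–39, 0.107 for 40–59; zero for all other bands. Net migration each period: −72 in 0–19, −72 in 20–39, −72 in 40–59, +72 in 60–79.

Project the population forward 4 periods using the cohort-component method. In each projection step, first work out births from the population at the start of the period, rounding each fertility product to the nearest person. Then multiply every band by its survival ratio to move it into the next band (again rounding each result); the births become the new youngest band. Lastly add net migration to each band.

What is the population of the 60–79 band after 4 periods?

129

[period 1]
Births: 290 × 0.419 = 122  |  1650 × 0.107 = 177 → 299
20–39: 1110 × 0.948 = 1052
40–59: 290 × 0.938 = 272
60–79: 1650 × 0.914 = 1508
Net migration: 0–19 − 72 → 227; 20–39 − 72 → 980; 40–59 − 72 → 200; 60–79 + 72 → 1580
Giving 227 / 980 / 200 / 1580.
[period 2]
Births: 980 × 0.419 = 411  |  200 × 0.107 = 21 → 432
20–39: 227 × 0.948 = 215
40–59: 980 × 0.938 = 919
60–79: 200 × 0.914 = 183
Net migration: 0–19 − 72 → 360; 20–39 − 72 → 143; 40–59 − 72 → 847; 60–79 + 72 → 255
Giving 360 / 143 / 847 / 255.
[period 3]
Births: 143 × 0.419 = 60  |  847 × 0.107 = 91 → 151
20–39: 360 × 0.948 = 341
40–59: 143 × 0.938 = 134
60–79: 847 × 0.914 = 774
Net migration: 0–19 − 72 → 79; 20–39 − 72 → 269; 40–59 − 72 → 62; 60–79 + 72 → 846
Giving 79 / 269 / 62 / 846.
[period 4]
Births: 269 × 0.419 = 113  |  62 × 0.107 = 7 → 120
20–39: 79 × 0.948 = 75
40–59: 269 × 0.938 = 252
60–79: 62 × 0.914 = 57
Net migration: 0–19 − 72 → 48; 20–39 − 72 → 3; 40–59 − 72 → 180; 60–79 + 72 → 129
Giving 48 / 3 / 180 / 129.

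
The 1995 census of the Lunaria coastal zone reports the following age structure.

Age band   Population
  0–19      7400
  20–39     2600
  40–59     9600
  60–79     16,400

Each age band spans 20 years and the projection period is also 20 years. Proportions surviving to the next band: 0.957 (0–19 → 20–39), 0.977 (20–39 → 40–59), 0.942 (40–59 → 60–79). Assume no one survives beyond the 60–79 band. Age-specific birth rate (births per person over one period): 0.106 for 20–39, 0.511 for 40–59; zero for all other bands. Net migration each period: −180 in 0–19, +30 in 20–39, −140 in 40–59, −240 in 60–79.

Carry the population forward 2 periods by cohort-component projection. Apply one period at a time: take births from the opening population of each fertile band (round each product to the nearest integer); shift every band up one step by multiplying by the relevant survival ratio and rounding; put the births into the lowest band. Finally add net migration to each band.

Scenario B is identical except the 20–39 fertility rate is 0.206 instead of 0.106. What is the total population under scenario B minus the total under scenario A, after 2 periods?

— Period 1 —
Births: 2600 × 0.106 = 276  |  9600 × 0.511 = 4906 → total 5182
20–39: 7400 × 0.957 = 7082
40–59: 2600 × 0.977 = 2540
60–79: 9600 × 0.942 = 9043
Net migration: 0–19 − 180 → 5002; 20–39 + 30 → 7112; 40–59 − 140 → 2400; 60–79 − 240 → 8803
Giving 5002 / 7112 / 2400 / 8803.
— Period 2 —
Births: 7112 × 0.106 = 754  |  2400 × 0.511 = 1226 → total 1980
20–39: 5002 × 0.957 = 4787
40–59: 7112 × 0.977 = 6948
60–79: 2400 × 0.942 = 2261
Net migration: 0–19 − 180 → 1800; 20–39 + 30 → 4817; 40–59 − 140 → 6808; 60–79 − 240 → 2021
Giving 1800 / 4817 / 6808 / 2021.
Scenario A total after 2 periods: 15446
Scenario B projection —
— Period 1 —
Births: 2600 × 0.206 = 536  |  9600 × 0.511 = 4906 → total 5442
20–39: 7400 × 0.957 = 7082
40–59: 2600 × 0.977 = 2540
60–79: 9600 × 0.942 = 9043
Net migration: 0–19 − 180 → 5262; 20–39 + 30 → 7112; 40–59 − 140 → 2400; 60–79 − 240 → 8803
Giving 5262 / 7112 / 2400 / 8803.
— Period 2 —
Births: 7112 × 0.206 = 1465  |  2400 × 0.511 = 1226 → total 2691
20–39: 5262 × 0.957 = 5036
40–59: 7112 × 0.977 = 6948
60–79: 2400 × 0.942 = 2261
Net migration: 0–19 − 180 → 2511; 20–39 + 30 → 5066; 40–59 − 140 → 6808; 60–79 − 240 → 2021
Giving 2511 / 5066 / 6808 / 2021.
Scenario B total after 2 periods: 16406
Difference B − A = 16406 − 15446 = 960

960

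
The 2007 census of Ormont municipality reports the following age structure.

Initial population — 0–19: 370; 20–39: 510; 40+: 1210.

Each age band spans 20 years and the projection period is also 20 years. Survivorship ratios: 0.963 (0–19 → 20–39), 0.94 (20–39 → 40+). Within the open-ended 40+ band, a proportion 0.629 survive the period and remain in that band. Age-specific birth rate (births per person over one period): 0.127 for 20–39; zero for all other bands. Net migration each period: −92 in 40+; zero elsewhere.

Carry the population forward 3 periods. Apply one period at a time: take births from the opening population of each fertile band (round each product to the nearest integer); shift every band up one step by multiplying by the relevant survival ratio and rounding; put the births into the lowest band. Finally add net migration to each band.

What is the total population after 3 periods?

Call the groups 1 to 3, youngest first.
After projecting period 1:
Births: 510 * 0.127 = 65
Group 2: 370 * 0.963 = 356
Group 3: 510 * 0.94 + 1210 * 0.629 = 479 + 761 = 1240
Net migration: Group 3 − 92 → 1148
Population now: 0–19=65, 20–39=356, 40+=1148
After projecting period 2:
Births: 356 * 0.127 = 45
Group 2: 65 * 0.963 = 63
Group 3: 356 * 0.94 + 1148 * 0.629 = 335 + 722 = 1057
Net migration: Group 3 − 92 → 965
Population now: 0–19=45, 20–39=63, 40+=965
After projecting period 3:
Births: 63 * 0.127 = 8
Group 2: 45 * 0.963 = 43
Group 3: 63 * 0.94 + 965 * 0.629 = 59 + 607 = 666
Net migration: Group 3 − 92 → 574
Population now: 0–19=8, 20–39=43, 40+=574
Total after period 3: 8 + 43 + 574 = 625

625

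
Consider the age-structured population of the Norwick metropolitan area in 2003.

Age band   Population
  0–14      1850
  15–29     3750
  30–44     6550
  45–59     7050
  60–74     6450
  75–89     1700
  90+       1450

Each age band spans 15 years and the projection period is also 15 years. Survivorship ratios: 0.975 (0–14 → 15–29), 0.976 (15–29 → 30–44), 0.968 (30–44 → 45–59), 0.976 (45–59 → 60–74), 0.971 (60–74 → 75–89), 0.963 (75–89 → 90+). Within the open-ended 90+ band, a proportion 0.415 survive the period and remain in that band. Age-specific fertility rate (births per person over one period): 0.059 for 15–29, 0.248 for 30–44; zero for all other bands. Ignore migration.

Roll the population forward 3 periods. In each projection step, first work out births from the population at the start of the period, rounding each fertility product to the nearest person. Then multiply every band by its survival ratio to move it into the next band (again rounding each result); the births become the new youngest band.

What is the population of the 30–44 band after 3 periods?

1756

— Period 1 —
Births: 3750 × 0.059 = 221 ; 6550 × 0.248 = 1624 → 1845
15–29: 1850 × 0.975 = 1804
30–44: 3750 × 0.976 = 3660
45–59: 6550 × 0.968 = 6340
60–74: 7050 × 0.976 = 6881
75–89: 6450 × 0.971 = 6263
90+: 1700 × 0.963 + 1450 × 0.415 = 1637 + 602 = 2239
Population now: 0–14=1845, 15–29=1804, 30–44=3660, 45–59=6340, 60–74=6881, 75–89=6263, 90+=2239
— Period 2 —
Births: 1804 × 0.059 = 106 ; 3660 × 0.248 = 908 → 1014
15–29: 1845 × 0.975 = 1799
30–44: 1804 × 0.976 = 1761
45–59: 3660 × 0.968 = 3543
60–74: 6340 × 0.976 = 6188
75–89: 6881 × 0.971 = 6681
90+: 6263 × 0.963 + 2239 × 0.415 = 6031 + 929 = 6960
Population now: 0–14=1014, 15–29=1799, 30–44=1761, 45–59=3543, 60–74=6188, 75–89=6681, 90+=6960
— Period 3 —
Births: 1799 × 0.059 = 106 ; 1761 × 0.248 = 437 → 543
15–29: 1014 × 0.975 = 989
30–44: 1799 × 0.976 = 1756
45–59: 1761 × 0.968 = 1705
60–74: 3543 × 0.976 = 3458
75–89: 6188 × 0.971 = 6009
90+: 6681 × 0.963 + 6960 × 0.415 = 6434 + 2888 = 9322
Population now: 0–14=543, 15–29=989, 30–44=1756, 45–59=1705, 60–74=3458, 75–89=6009, 90+=9322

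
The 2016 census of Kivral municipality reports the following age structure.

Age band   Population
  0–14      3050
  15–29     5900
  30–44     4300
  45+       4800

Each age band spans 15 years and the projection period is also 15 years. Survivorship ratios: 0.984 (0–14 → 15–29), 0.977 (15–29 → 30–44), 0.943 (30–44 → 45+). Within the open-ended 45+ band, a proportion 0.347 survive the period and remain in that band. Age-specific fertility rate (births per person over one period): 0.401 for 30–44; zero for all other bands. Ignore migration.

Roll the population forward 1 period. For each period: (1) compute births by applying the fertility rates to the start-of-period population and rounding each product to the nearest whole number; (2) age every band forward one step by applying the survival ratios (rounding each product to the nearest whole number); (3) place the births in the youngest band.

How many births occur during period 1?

1724

(Bands numbered youngest = 1 to oldest = 4.)
Period 1:
Births: 4300 × 0.401 = 1724
Band 2: 3050 × 0.984 = 3001
Band 3: 5900 × 0.977 = 5764
Band 4: 4300 × 0.943 + 4800 × 0.347 = 4055 + 1666 = 5721
Giving 1724 / 3001 / 5764 / 5721.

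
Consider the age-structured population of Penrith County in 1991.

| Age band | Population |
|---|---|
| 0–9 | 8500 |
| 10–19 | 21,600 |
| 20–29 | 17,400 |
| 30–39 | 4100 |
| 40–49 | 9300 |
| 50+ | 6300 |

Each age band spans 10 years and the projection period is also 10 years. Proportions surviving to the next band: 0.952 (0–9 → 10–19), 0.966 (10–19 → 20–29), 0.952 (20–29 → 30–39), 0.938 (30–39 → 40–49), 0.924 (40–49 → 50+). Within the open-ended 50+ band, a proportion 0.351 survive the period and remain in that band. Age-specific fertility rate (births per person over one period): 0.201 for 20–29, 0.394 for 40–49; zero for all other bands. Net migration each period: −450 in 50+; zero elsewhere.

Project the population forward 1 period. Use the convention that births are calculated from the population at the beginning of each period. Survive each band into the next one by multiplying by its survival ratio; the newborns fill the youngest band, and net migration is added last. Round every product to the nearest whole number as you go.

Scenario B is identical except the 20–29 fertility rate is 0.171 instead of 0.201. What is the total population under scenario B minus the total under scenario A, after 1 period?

-522

Let group 1 be 0–9 through group 6 = 50+.
After projecting period 1:
Births: 17400 * 0.201 = 3497, 9300 * 0.394 = 3664 → 7161
Group 2: 8500 * 0.952 = 8092
Group 3: 21600 * 0.966 = 20866
Group 4: 17400 * 0.952 = 16565
Group 5: 4100 * 0.938 = 3846
Group 6: 9300 * 0.924 + 6300 * 0.351 = 8593 + 2211 = 10804
Net migration: Group 6 − 450 → 10354
Population now: 0–9=7161, 10–19=8092, 20–29=20866, 30–39=16565, 40–49=3846, 50+=10354
Scenario A total after 1 period: 66884
Scenario B projection —
After projecting period 1:
Births: 17400 * 0.171 = 2975, 9300 * 0.394 = 3664 → 6639
Group 2: 8500 * 0.952 = 8092
Group 3: 21600 * 0.966 = 20866
Group 4: 17400 * 0.952 = 16565
Group 5: 4100 * 0.938 = 3846
Group 6: 9300 * 0.924 + 6300 * 0.351 = 8593 + 2211 = 10804
Net migration: Group 6 − 450 → 10354
Population now: 0–9=6639, 10–19=8092, 20–29=20866, 30–39=16565, 40–49=3846, 50+=10354
Scenario B total after 1 period: 66362
Difference B − A = 66362 − 66884 = -522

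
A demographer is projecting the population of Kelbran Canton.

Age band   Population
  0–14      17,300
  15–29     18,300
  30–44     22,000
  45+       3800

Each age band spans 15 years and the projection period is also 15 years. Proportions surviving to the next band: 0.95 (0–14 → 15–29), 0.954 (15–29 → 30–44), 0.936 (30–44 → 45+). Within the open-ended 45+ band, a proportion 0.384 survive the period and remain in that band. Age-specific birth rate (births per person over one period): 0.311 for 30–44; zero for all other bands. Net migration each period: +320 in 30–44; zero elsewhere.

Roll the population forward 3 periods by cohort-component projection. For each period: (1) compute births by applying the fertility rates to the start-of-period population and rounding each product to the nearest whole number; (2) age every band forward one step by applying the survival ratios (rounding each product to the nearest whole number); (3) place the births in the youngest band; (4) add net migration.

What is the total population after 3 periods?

41366

After projecting period 1:
Births: 22000 × 0.311 = 6842
15–29: 17300 × 0.95 = 16435
30–44: 18300 × 0.954 = 17458
45+: 22000 × 0.936 + 3800 × 0.384 = 20592 + 1459 = 22051
Net migration: 30–44 + 320 → 17778
→ [6842, 16435, 17778, 22051]
After projecting period 2:
Births: 17778 × 0.311 = 5529
15–29: 6842 × 0.95 = 6500
30–44: 16435 × 0.954 = 15679
45+: 17778 × 0.936 + 22051 × 0.384 = 16640 + 8468 = 25108
Net migration: 30–44 + 320 → 15999
→ [5529, 6500, 15999, 25108]
After projecting period 3:
Births: 15999 × 0.311 = 4976
15–29: 5529 × 0.95 = 5253
30–44: 6500 × 0.954 = 6201
45+: 15999 × 0.936 + 25108 × 0.384 = 14975 + 9641 = 24616
Net migration: 30–44 + 320 → 6521
→ [4976, 5253, 6521, 24616]
Total after period 3: 4976 + 5253 + 6521 + 24616 = 41366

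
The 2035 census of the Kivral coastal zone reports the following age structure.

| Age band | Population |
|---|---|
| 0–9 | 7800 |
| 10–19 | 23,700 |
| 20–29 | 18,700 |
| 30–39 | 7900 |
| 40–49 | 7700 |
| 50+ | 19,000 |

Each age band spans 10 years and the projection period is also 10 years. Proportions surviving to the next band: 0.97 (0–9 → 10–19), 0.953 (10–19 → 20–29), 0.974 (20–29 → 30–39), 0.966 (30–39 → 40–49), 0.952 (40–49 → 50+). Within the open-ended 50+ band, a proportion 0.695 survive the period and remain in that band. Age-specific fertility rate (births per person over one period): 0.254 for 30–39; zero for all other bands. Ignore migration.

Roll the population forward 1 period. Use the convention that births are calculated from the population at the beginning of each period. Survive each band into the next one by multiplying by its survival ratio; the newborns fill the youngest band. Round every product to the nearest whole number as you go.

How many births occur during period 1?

2007

(Bands numbered youngest = 1 to oldest = 6.)
Period 1:
Births: 7900 * 0.254 = 2007
Band 2: 7800 * 0.97 = 7566
Band 3: 23700 * 0.953 = 22586
Band 4: 18700 * 0.974 = 18214
Band 5: 7900 * 0.966 = 7631
Band 6: 7700 * 0.952 + 19000 * 0.695 = 7330 + 13205 = 20535
→ [2007, 7566, 22586, 18214, 7631, 20535]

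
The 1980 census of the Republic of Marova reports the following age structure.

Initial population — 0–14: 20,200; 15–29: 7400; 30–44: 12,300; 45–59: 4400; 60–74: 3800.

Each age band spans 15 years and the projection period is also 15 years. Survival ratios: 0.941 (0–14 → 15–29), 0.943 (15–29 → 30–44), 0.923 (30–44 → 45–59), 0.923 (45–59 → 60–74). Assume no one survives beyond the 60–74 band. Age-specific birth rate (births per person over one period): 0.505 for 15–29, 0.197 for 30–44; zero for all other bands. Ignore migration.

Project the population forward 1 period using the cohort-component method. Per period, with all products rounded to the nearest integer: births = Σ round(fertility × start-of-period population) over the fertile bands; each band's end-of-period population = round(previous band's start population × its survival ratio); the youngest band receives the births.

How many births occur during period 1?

[period 1]
Births: 7400 * 0.505 = 3737, 12300 * 0.197 = 2423 ⇒ total 6160
15–29: 20200 * 0.941 = 19008
30–44: 7400 * 0.943 = 6978
45–59: 12300 * 0.923 = 11353
60–74: 4400 * 0.923 = 4061
→ [6160, 19008, 6978, 11353, 4061]

6160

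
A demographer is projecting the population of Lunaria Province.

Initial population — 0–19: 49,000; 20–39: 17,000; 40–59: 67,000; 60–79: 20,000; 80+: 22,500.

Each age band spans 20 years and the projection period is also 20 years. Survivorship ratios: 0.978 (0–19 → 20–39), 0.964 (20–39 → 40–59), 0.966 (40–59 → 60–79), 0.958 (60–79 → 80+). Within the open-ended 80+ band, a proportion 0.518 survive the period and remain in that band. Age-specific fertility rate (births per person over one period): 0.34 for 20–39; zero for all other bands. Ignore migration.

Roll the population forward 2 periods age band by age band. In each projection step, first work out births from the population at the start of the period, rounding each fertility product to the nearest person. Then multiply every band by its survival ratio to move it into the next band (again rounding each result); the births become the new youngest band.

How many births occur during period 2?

Period 1:
Births: 17000 × 0.34 = 5780
20–39: 49000 × 0.978 = 47922
40–59: 17000 × 0.964 = 16388
60–79: 67000 × 0.966 = 64722
80+: 20000 × 0.958 + 22500 × 0.518 = 19160 + 11655 = 30815
Population now: 0–19=5780, 20–39=47922, 40–59=16388, 60–79=64722, 80+=30815
Period 2:
Births: 47922 × 0.34 = 16293
20–39: 5780 × 0.978 = 5653
40–59: 47922 × 0.964 = 46197
60–79: 16388 × 0.966 = 15831
80+: 64722 × 0.958 + 30815 × 0.518 = 62004 + 15962 = 77966
Population now: 0–19=16293, 20–39=5653, 40–59=46197, 60–79=15831, 80+=77966

16293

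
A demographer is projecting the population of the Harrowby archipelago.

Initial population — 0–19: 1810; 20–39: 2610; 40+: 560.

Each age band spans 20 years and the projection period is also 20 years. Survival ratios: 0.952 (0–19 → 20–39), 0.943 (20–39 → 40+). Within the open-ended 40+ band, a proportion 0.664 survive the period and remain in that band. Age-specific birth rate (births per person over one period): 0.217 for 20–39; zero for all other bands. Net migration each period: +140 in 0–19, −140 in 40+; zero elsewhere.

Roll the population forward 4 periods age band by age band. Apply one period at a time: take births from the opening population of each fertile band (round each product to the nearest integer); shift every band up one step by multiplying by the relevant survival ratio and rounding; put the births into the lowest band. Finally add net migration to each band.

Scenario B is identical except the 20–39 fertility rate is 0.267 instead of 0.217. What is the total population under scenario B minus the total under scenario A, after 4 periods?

(Bands numbered youngest = 1 to oldest = 3.)
[period 1]
Births: 2610 × 0.217 = 566
Band 2: 1810 × 0.952 = 1723
Band 3: 2610 × 0.943 + 560 × 0.664 = 2461 + 372 = 2833
Net migration: Band 1 + 140 → 706; Band 3 − 140 → 2693
End of period: [706, 1723, 2693]
[period 2]
Births: 1723 × 0.217 = 374
Band 2: 706 × 0.952 = 672
Band 3: 1723 × 0.943 + 2693 × 0.664 = 1625 + 1788 = 3413
Net migration: Band 1 + 140 → 514; Band 3 − 140 → 3273
End of period: [514, 672, 3273]
[period 3]
Births: 672 × 0.217 = 146
Band 2: 514 × 0.952 = 489
Band 3: 672 × 0.943 + 3273 × 0.664 = 634 + 2173 = 2807
Net migration: Band 1 + 140 → 286; Band 3 − 140 → 2667
End of period: [286, 489, 2667]
[period 4]
Births: 489 × 0.217 = 106
Band 2: 286 × 0.952 = 272
Band 3: 489 × 0.943 + 2667 × 0.664 = 461 + 1771 = 2232
Net migration: Band 1 + 140 → 246; Band 3 − 140 → 2092
End of period: [246, 272, 2092]
Scenario A total after 4 periods: 2610
Scenario B projection —
[period 1]
Births: 2610 × 0.267 = 697
Band 2: 1810 × 0.952 = 1723
Band 3: 2610 × 0.943 + 560 × 0.664 = 2461 + 372 = 2833
Net migration: Band 1 + 140 → 837; Band 3 − 140 → 2693
End of period: [837, 1723, 2693]
[period 2]
Births: 1723 × 0.267 = 460
Band 2: 837 × 0.952 = 797
Band 3: 1723 × 0.943 + 2693 × 0.664 = 1625 + 1788 = 3413
Net migration: Band 1 + 140 → 600; Band 3 − 140 → 3273
End of period: [600, 797, 3273]
[period 3]
Births: 797 × 0.267 = 213
Band 2: 600 × 0.952 = 571
Band 3: 797 × 0.943 + 3273 × 0.664 = 752 + 2173 = 2925
Net migration: Band 1 + 140 → 353; Band 3 − 140 → 2785
End of period: [353, 571, 2785]
[period 4]
Births: 571 × 0.267 = 152
Band 2: 353 × 0.952 = 336
Band 3: 571 × 0.943 + 2785 × 0.664 = 538 + 1849 = 2387
Net migration: Band 1 + 140 → 292; Band 3 − 140 → 2247
End of period: [292, 336, 2247]
Scenario B total after 4 periods: 2875
Difference B − A = 2875 − 2610 = 265

265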